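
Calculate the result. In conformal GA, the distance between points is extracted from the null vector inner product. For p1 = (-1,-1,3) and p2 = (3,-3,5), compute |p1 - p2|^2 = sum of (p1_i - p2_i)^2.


p1 - p2 = (-4, 2, -2)
|p1 - p2|^2 = (-4)^2 + 2^2 + (-2)^2
= 16 + 4 + 4
= 24


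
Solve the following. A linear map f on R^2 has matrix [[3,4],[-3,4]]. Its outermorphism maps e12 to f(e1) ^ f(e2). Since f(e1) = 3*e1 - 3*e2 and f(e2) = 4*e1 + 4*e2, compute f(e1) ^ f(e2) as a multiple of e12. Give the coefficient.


The outermorphism of a linear map f sends e1^e2 to f(e1)^f(e2).
f(e1) = 3*e1 - 3*e2
f(e2) = 4*e1 + 4*e2
f(e1) ^ f(e2) = (3*e1 - 3*e2) ^ (4*e1 + 4*e2)
= 3*4*e12 + (-3)*4*e21
= (12 - (-12))*e12
= 24*e12
Coefficient = 24


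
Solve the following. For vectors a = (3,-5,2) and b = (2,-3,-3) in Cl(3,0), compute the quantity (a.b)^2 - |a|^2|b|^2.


a . b = 3*2 + (-5)*(-3) + 2*(-3)
= 6 + 15 + (-6) = 15
|a|^2 = 3^2 + (-5)^2 + 2^2 = 38
|b|^2 = 2^2 + (-3)^2 + (-3)^2 = 22
(a.b)^2 = 15^2 = 225
|a|^2 * |b|^2 = 38 * 22 = 836
Result = 225 - 836 = -611


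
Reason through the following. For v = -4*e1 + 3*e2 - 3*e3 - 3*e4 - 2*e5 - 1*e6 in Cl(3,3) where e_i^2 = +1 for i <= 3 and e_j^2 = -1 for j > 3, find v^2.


v^2 = sum of c_i^2 * e_i^2
Positive signature terms (e_i^2 = +1): (-4)^2 + 3^2 + (-3)^2 = 34
Negative signature terms (e_j^2 = -1): (-3)^2 + (-2)^2 + (-1)^2 = 14
v^2 = 34 - 14 = 20


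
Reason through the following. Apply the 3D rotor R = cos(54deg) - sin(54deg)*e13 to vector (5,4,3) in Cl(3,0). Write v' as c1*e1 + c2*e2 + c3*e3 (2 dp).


Rotor R = cos(54deg) - sin(54deg)*e13
Rotation angle theta = 2 * 54 = 108 degrees in the e13 plane (e1 -> e3).
The component perpendicular to the plane (e2) is invariant: v'_2 = v2 = 4.00
cos(108deg) = -0.3090, sin(108deg) = 0.9511
v'_1 = v1*cos(theta) - v3*sin(theta) = 5*(-0.3090) - 3*0.9511 = -4.40
v'_3 = v1*sin(theta) + v3*cos(theta) = 5*0.9511 + 3*(-0.3090) = 3.83
v' = -4.40*e1 + 4.00*e2 + 3.83*e3


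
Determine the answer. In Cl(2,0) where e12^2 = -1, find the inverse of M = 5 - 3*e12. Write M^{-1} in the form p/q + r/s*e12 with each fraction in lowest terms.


M = 5 - 3*e12, where e12^2 = -1.
Since M commutes with its reverse ~M = a - b*e12, M * ~M = a^2 - b^2*e12^2 = a^2 + b^2.
So M^{-1} = ~M / (a^2 + b^2) = (a - b*e12)/(a^2 + b^2).
a^2 + b^2 = 25 + 9 = 34
Scalar part = 5/34 = 5/34
Bivector coeff = 3/34 = 3/34
M^{-1} = 5/34 + 3/34*e12


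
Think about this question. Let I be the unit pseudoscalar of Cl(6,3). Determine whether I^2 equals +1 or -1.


The pseudoscalar I = e1...e_n (product of all n generators) of Cl(p,q) satisfies I^2 = (-1)^(q + n(n-1)/2).
p = 6, q = 3, n = p + q = 9
n(n-1)/2 = 9 * 8 / 2 = 36
Exponent = q + n(n-1)/2 = 3 + 36 = 39
I^2 = (-1)^39 = -1


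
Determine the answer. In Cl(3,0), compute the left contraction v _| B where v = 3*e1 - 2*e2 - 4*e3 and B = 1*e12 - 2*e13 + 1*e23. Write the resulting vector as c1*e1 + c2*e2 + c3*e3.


Left contraction v _| B = <vB>_1 (grade-1 part of the geometric product vB).
Using e1_|e12 = e2, e2_|e12 = -e1, e1_|e13 = e3, e3_|e13 = -e1, e2_|e23 = e3, e3_|e23 = -e2:
e1 coeff: -v2*b12 - v3*b13 = -(-2)*(1) - (-4)*(-2) = -6
e2 coeff: v1*b12 - v3*b23 = (3)*(1) - (-4)*(1) = 7
e3 coeff: v1*b13 + v2*b23 = (3)*(-2) + (-2)*(1) = -8
v _| B = -6*e1 + 7*e2 - 8*e3


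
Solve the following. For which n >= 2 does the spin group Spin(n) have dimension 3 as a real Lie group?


dim Spin(n) = dim so(n) = n(n-1)/2.
Solve n(n-1)/2 = 3, i.e. n^2 - n - 6 = 0.
Discriminant = 1 + 8*3 = 25
n = (1 + sqrt(25))/2 = (1 + 5)/2 = 3


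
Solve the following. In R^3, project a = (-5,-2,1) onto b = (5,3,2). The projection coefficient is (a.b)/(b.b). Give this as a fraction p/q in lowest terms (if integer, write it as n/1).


Projection coefficient = (a . b) / (b . b)
a . b = (-5)*5 + (-2)*3 + 1*2
= -25 + (-6) + 2 = -29
b . b = 5^2 + 3^2 + 2^2
= 25 + 9 + 4 = 38
Coefficient = -29/38
In lowest terms: -29/38


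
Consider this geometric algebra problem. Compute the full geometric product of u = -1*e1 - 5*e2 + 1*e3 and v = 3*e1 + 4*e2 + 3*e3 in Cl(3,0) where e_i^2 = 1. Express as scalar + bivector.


In Cl(3,0): e_i^2 = 1, e_ie_j = -e_je_i for i != j.
Scalar part = u . v = (-1)*3 + (-5)*4 + 1*3
= -3 + (-20) + 3 = -20
e12 coeff = (-1)*4 - (-5)*3 = -4 - (-15) = 11
e13 coeff = (-1)*3 - 1*3 = -3 - 3 = -6
e23 coeff = (-5)*3 - 1*4 = -15 - 4 = -19
uv = -20 + 11*e12 - 6*e13 - 19*e23


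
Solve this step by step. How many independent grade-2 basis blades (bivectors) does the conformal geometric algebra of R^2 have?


The conformal model of R^2 uses Cl(3,1) with m = 2 + 2 = 4 generators.
Number of grade-2 blades = C(m, 2) = C(4, 2)
= 4*3/2 = 6


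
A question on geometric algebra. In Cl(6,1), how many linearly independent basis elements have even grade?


Even subalgebra dimension = 2^(n-1)
n = 6 + 1 = 7
2^(7 - 1) = 2^6 = 64
Verification: sum of C(7,k) for even k = 1 + 21 + 35 + 7 = 64
Result = 64


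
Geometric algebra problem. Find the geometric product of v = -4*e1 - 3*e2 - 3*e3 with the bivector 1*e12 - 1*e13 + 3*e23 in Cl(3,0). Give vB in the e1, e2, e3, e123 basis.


vB has grade-1 (vector) and grade-3 (trivector) parts: vB = (v _| B) + (v ^ B).
Vector part <vB>_1:
  e1: -v2*b12 - v3*b13 = -(-3)*(1) - (-3)*(-1) = 0
  e2: v1*b12 - v3*b23 = (-4)*(1) - (-3)*(3) = 5
  e3: v1*b13 + v2*b23 = (-4)*(-1) + (-3)*(3) = -5
Trivector part <vB>_3:
  e123: v1*b23 - v2*b13 + v3*b12 = (-4)*(3) - (-3)*(-1) + (-3)*(1) = -18
vB = 0*e1 + 5*e2 - 5*e3 - 18*e123


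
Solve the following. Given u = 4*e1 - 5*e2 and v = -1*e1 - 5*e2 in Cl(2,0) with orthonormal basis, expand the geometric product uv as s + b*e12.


Expand: (4*e1 - 5*e2)(-1*e1 - 5*e2)
= 4*(-1)*e1e1 + 4*(-5)*e1e2 + (-5)*(-1)*e2e1 + (-5)*(-5)*e2e2
Using e1^2 = e2^2 = 1, e2e1 = -e1e2:
Scalar part s = 4*(-1) + (-5)*(-5) = -4 + 25 = 21
Bivector part b = 4*(-5) - (-5)*(-1) = -20 - 5 = -25
uv = 21 - 25*e12


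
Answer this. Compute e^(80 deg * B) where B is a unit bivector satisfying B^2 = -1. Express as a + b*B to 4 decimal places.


For a unit bivector B with B^2 = -1, the exponential series gives
e^(theta*B) = cos(theta) + sin(theta)*B (the GA analogue of Euler's formula).
theta = 80 degrees = 1.396263 rad
cos(80 deg) = 0.1736
sin(80 deg) = 0.9848
exp(theta*B) = 0.1736 + 0.9848*B


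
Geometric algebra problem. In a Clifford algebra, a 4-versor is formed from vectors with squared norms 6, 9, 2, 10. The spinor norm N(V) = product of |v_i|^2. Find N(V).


Spinor norm N(V) = |v1|^2 * |v2|^2 * ... * |v4|^2
= 6 * 9 * 2 * 10
Running product: 6, 54, 108, 1080
N(V) = 1080


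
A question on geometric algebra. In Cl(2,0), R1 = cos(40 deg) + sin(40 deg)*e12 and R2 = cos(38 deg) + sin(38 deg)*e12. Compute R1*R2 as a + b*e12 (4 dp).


Same-plane rotors commute and their half-angles add:
R1*R2 = cos(a1 + a2) + sin(a1 + a2)*e12.
a1 + a2 = 40 + 38 = 78 deg
cos(78 deg) = 0.2079
sin(78 deg) = 0.9781
R1*R2 = 0.2079 + 0.9781*e12


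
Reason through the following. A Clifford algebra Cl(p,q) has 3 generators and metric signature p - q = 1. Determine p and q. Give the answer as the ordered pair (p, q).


We need p + q = 3 and p - q = 1.
Adding: 2p = 3 + 1 = 4, so p = 2.
Then q = 3 - 2 = 1.
(p, q) = (2, 1)


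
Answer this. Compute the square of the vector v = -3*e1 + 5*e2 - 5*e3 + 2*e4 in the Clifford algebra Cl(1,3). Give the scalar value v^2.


v^2 = sum of c_i^2 * e_i^2
Positive signature terms (e_i^2 = +1): (-3)^2 = 9
Negative signature terms (e_j^2 = -1): 5^2 + (-5)^2 + 2^2 = 54
v^2 = 9 - 54 = -45


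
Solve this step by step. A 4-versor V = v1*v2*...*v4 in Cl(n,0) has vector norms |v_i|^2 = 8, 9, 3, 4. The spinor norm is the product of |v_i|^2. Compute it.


Spinor norm N(V) = |v1|^2 * |v2|^2 * ... * |v4|^2
= 8 * 9 * 3 * 4
Running product: 8, 72, 216, 864
N(V) = 864


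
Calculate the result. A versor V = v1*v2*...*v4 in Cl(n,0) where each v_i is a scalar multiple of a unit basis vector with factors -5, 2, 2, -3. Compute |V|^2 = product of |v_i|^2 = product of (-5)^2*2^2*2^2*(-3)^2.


Each vector v_i has |v_i|^2 = s_i^2
Squared scales: (-5)^2 = 25, 2^2 = 4, 2^2 = 4, (-3)^2 = 9
|V|^2 = 25 * 4 * 4 * 9
= 3600


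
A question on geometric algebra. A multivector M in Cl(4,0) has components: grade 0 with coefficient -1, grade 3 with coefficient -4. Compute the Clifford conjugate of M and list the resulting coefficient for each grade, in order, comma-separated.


Clifford conjugate sign for grade k: (-1)^(k(k+1)/2)
Grade 0: (-1)^(0*1/2) = (-1)^0 = 1, coeff -1 -> -1
Grade 3: (-1)^(3*4/2) = (-1)^6 = 1, coeff -4 -> -4
Conjugated coefficients: -1, -4


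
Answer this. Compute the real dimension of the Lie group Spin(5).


Spin(n) double-covers SO(n); both have Lie algebra so(n) of dimension n(n-1)/2.
n = 5
n(n-1) = 5 * 4 = 20
dim Spin(5) = 20/2 = 10


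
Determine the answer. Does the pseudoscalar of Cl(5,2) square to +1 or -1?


The pseudoscalar I = e1...e_n (product of all n generators) of Cl(p,q) satisfies I^2 = (-1)^(q + n(n-1)/2).
p = 5, q = 2, n = p + q = 7
n(n-1)/2 = 7 * 6 / 2 = 21
Exponent = q + n(n-1)/2 = 2 + 21 = 23
I^2 = (-1)^23 = -1


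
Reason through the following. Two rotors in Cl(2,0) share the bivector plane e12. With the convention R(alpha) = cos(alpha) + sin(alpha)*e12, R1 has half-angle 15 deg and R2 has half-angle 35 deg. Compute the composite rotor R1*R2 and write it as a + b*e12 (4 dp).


Same-plane rotors commute and their half-angles add:
R1*R2 = cos(a1 + a2) + sin(a1 + a2)*e12.
a1 + a2 = 15 + 35 = 50 deg
cos(50 deg) = 0.6428
sin(50 deg) = 0.7660
R1*R2 = 0.6428 + 0.7660*e12


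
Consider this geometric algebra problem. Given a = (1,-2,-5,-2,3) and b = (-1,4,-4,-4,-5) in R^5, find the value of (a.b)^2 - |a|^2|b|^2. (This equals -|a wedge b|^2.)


a . b = 1*(-1) + (-2)*4 + (-5)*(-4) + (-2)*(-4) + 3*(-5)
= -1 + (-8) + 20 + 8 + (-15) = 4
|a|^2 = 1^2 + (-2)^2 + (-5)^2 + (-2)^2 + 3^2 = 43
|b|^2 = (-1)^2 + 4^2 + (-4)^2 + (-4)^2 + (-5)^2 = 74
(a.b)^2 = 4^2 = 16
|a|^2 * |b|^2 = 43 * 74 = 3182
Result = 16 - 3182 = -3166


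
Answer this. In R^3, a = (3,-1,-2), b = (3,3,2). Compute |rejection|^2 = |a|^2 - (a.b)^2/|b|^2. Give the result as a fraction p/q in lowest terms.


|a|^2 = 3^2 + (-1)^2 + (-2)^2 = 14
|b|^2 = 3^2 + 3^2 + 2^2 = 22
a . b = 3*3 + (-1)*3 + (-2)*2 = 2
(a.b)^2 = 2^2 = 4
|rej|^2 = 14 - 4/22
= (308 - 4)/22
= 304/22
In lowest terms: 152/11


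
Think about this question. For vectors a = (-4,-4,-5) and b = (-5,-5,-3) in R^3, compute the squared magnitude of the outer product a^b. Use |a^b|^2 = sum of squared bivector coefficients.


a wedge b = (a1*b2 - a2*b1)*e12 + (a1*b3 - a3*b1)*e13 + (a2*b3 - a3*b2)*e23
e12 coeff: (-4)*(-5) - (-4)*(-5) = 20 - 20 = 0
e13 coeff: (-4)*(-3) - (-5)*(-5) = 12 - 25 = -13
e23 coeff: (-4)*(-3) - (-5)*(-5) = 12 - 25 = -13
|a wedge b|^2 = 0^2 + (-13)^2 + (-13)^2
= 0 + 169 + 169
= 338


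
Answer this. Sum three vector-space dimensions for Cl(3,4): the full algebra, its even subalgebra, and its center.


n = 3 + 4 = 7
Total dim = 2^7 = 128
Even subalgebra dim = 2^6 = 64
n is odd, so center dim = 2
Sum = 128 + 64 + 2 = 194


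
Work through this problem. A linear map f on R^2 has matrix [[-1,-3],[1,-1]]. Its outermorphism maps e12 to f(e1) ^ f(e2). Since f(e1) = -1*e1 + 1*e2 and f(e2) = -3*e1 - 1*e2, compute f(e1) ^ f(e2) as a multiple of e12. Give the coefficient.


The outermorphism of a linear map f sends e1^e2 to f(e1)^f(e2).
f(e1) = -1*e1 + 1*e2
f(e2) = -3*e1 - 1*e2
f(e1) ^ f(e2) = (-1*e1 + 1*e2) ^ (-3*e1 - 1*e2)
= (-1)*(-1)*e12 + 1*(-3)*e21
= (1 - (-3))*e12
= 4*e12
Coefficient = 4


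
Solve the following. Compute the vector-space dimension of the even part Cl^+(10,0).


Even subalgebra dimension = 2^(n-1)
n = 10 + 0 = 10
2^(10 - 1) = 2^9 = 512
Verification: sum of C(10,k) for even k = 1 + 45 + 210 + 210 + 45 + 1 = 512
Result = 512


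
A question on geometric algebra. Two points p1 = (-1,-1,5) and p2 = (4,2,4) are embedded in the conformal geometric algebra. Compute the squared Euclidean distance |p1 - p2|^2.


p1 - p2 = (-5, -3, 1)
|p1 - p2|^2 = (-5)^2 + (-3)^2 + 1^2
= 25 + 9 + 1
= 35


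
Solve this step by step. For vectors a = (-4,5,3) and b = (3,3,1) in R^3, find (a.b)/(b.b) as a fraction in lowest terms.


Projection coefficient = (a . b) / (b . b)
a . b = (-4)*3 + 5*3 + 3*1
= -12 + 15 + 3 = 6
b . b = 3^2 + 3^2 + 1^2
= 9 + 9 + 1 = 19
Coefficient = 6/19
In lowest terms: 6/19


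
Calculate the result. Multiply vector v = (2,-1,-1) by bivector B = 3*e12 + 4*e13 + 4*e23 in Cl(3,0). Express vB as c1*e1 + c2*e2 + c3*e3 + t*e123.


vB has grade-1 (vector) and grade-3 (trivector) parts: vB = (v _| B) + (v ^ B).
Vector part <vB>_1:
  e1: -v2*b12 - v3*b13 = -(-1)*(3) - (-1)*(4) = 7
  e2: v1*b12 - v3*b23 = (2)*(3) - (-1)*(4) = 10
  e3: v1*b13 + v2*b23 = (2)*(4) + (-1)*(4) = 4
Trivector part <vB>_3:
  e123: v1*b23 - v2*b13 + v3*b12 = (2)*(4) - (-1)*(4) + (-1)*(3) = 9
vB = 7*e1 + 10*e2 + 4*e3 + 9*e123


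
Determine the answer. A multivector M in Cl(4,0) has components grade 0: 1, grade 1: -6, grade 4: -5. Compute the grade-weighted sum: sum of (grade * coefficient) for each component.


Grade-weighted sum = sum of grade_k * coefficient_k
0*1 = 0
1*(-6) = -6
4*(-5) = -20
Total = 0 + (-6) + (-20) = -26


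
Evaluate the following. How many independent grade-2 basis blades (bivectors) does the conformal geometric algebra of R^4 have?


The conformal model of R^4 uses Cl(5,1) with m = 4 + 2 = 6 generators.
Number of grade-2 blades = C(m, 2) = C(6, 2)
= 6*5/2 = 15


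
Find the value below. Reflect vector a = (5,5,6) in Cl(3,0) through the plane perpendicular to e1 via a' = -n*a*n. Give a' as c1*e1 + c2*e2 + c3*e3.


Reflection formula: a' = -n*a*n, with n = e1 (unit vector, n^2 = 1).
For reflection through hyperplane perp to e1:
The component along e1 flips sign, others stay.
a = (5, 5, 6)
a' = (-5, 5, 6)
a' = -5*e1 + 5*e2 + 6*e3


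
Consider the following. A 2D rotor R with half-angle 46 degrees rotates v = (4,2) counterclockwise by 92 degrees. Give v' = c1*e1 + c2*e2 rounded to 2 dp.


Rotor R = cos(46deg) - sin(46deg)*e12
Rotation angle theta = 2 * 46 = 92 degrees
v' = R*v*~R rotates v by theta.
cos(92deg) = -0.0349, sin(92deg) = 0.9994
v'_1 = 4*cos(92deg) - 2*sin(92deg)
= 4*(-0.0349) - 2*0.9994
= -2.14
v'_2 = 4*sin(92deg) + 2*cos(92deg)
= 4*0.9994 + 2*(-0.0349)
= 3.93
v' = -2.14*e1 + 3.93*e2


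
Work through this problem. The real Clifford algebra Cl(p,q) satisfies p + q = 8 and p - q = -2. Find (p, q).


We need p + q = 8 and p - q = -2.
Adding: 2p = 8 + (-2) = 6, so p = 3.
Then q = 8 - 3 = 5.
(p, q) = (3, 5)


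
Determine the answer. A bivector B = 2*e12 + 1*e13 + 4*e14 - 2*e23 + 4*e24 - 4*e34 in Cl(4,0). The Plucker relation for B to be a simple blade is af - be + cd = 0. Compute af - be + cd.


Plucker relation: af - be + cd
a*f = 2*(-4) = -8
b*e = 1*4 = 4
c*d = 4*(-2) = -8
af - be + cd = -8 - 4 + (-8)
= -20


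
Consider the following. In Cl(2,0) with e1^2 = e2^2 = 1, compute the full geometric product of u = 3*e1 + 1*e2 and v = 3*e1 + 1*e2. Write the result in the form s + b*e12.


Expand: (3*e1 + 1*e2)(3*e1 + 1*e2)
= 3*3*e1e1 + 3*1*e1e2 + 1*3*e2e1 + 1*1*e2e2
Using e1^2 = e2^2 = 1, e2e1 = -e1e2:
Scalar part s = 3*3 + 1*1 = 9 + 1 = 10
Bivector part b = 3*1 - 1*3 = 3 - 3 = 0
uv = 10 + 0*e12


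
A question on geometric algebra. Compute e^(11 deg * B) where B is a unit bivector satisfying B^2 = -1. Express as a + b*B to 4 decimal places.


For a unit bivector B with B^2 = -1, the exponential series gives
e^(theta*B) = cos(theta) + sin(theta)*B (the GA analogue of Euler's formula).
theta = 11 degrees = 0.191986 rad
cos(11 deg) = 0.9816
sin(11 deg) = 0.1908
exp(theta*B) = 0.9816 + 0.1908*B


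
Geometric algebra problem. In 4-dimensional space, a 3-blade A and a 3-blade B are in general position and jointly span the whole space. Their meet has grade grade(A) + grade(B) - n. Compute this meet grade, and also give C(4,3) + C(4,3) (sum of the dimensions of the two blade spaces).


Meet grade = grade(A) + grade(B) - n
= 3 + 3 - 4 = 2
C(4,3) = 4
C(4,3) = 4
dim_A + dim_B = 4 + 4 = 8


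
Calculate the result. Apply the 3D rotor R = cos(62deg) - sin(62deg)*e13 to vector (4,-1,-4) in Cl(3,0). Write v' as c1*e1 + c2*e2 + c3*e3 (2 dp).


Rotor R = cos(62deg) - sin(62deg)*e13
Rotation angle theta = 2 * 62 = 124 degrees in the e13 plane (e1 -> e3).
The component perpendicular to the plane (e2) is invariant: v'_2 = v2 = -1.00
cos(124deg) = -0.5592, sin(124deg) = 0.8290
v'_1 = v1*cos(theta) - v3*sin(theta) = 4*(-0.5592) - (-4)*0.8290 = 1.08
v'_3 = v1*sin(theta) + v3*cos(theta) = 4*0.8290 + (-4)*(-0.5592) = 5.55
v' = 1.08*e1 - 1.00*e2 + 5.55*e3


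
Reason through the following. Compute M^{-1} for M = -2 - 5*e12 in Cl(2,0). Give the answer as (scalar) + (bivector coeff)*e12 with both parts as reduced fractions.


M = -2 - 5*e12, where e12^2 = -1.
Since M commutes with its reverse ~M = a - b*e12, M * ~M = a^2 - b^2*e12^2 = a^2 + b^2.
So M^{-1} = ~M / (a^2 + b^2) = (a - b*e12)/(a^2 + b^2).
a^2 + b^2 = 4 + 25 = 29
Scalar part = -2/29 = -2/29
Bivector coeff = 5/29 = 5/29
M^{-1} = -2/29 + 5/29*e12


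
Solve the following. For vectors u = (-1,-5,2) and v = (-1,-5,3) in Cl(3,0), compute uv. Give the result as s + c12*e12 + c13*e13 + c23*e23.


In Cl(3,0): e_i^2 = 1, e_ie_j = -e_je_i for i != j.
Scalar part = u . v = (-1)*(-1) + (-5)*(-5) + 2*3
= 1 + 25 + 6 = 32
e12 coeff = (-1)*(-5) - (-5)*(-1) = 5 - 5 = 0
e13 coeff = (-1)*3 - 2*(-1) = -3 - (-2) = -1
e23 coeff = (-5)*3 - 2*(-5) = -15 - (-10) = -5
uv = 32 + 0*e12 - 1*e13 - 5*e23


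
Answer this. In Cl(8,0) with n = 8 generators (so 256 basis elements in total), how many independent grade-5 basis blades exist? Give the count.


Number of grade-k basis blades in Cl(p,q) with n = p + q is C(n, k).
n = 8 + 0 = 8
C(8, 5) = 8! / (5! * 3!)
= 40320 / (120 * 6)
= 56


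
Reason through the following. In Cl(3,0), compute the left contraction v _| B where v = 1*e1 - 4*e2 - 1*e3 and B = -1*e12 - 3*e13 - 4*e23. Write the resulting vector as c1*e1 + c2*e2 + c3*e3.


Left contraction v _| B = <vB>_1 (grade-1 part of the geometric product vB).
Using e1_|e12 = e2, e2_|e12 = -e1, e1_|e13 = e3, e3_|e13 = -e1, e2_|e23 = e3, e3_|e23 = -e2:
e1 coeff: -v2*b12 - v3*b13 = -(-4)*(-1) - (-1)*(-3) = -7
e2 coeff: v1*b12 - v3*b23 = (1)*(-1) - (-1)*(-4) = -5
e3 coeff: v1*b13 + v2*b23 = (1)*(-3) + (-4)*(-4) = 13
v _| B = -7*e1 - 5*e2 + 13*e3


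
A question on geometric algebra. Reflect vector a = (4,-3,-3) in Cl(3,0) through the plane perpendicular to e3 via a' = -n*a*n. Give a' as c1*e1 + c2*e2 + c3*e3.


Reflection formula: a' = -n*a*n, with n = e3 (unit vector, n^2 = 1).
For reflection through hyperplane perp to e3:
The component along e3 flips sign, others stay.
a = (4, -3, -3)
a' = (4, -3, 3)
a' = 4*e1 - 3*e2 + 3*e3


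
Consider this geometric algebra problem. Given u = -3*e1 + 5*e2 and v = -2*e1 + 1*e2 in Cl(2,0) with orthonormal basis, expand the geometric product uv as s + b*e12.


Expand: (-3*e1 + 5*e2)(-2*e1 + 1*e2)
= (-3)*(-2)*e1e1 + (-3)*1*e1e2 + 5*(-2)*e2e1 + 5*1*e2e2
Using e1^2 = e2^2 = 1, e2e1 = -e1e2:
Scalar part s = (-3)*(-2) + 5*1 = 6 + 5 = 11
Bivector part b = (-3)*1 - 5*(-2) = -3 - (-10) = 7
uv = 11 + 7*e12


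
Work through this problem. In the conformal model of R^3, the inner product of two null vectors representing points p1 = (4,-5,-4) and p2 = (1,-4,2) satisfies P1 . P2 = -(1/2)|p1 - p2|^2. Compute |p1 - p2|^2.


p1 - p2 = (3, -1, -6)
|p1 - p2|^2 = 3^2 + (-1)^2 + (-6)^2
= 9 + 1 + 36
= 46


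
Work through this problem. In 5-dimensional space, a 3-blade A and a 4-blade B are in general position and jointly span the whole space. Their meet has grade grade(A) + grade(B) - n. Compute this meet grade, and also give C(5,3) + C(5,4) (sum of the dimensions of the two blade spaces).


Meet grade = grade(A) + grade(B) - n
= 3 + 4 - 5 = 2
C(5,3) = 10
C(5,4) = 5
dim_A + dim_B = 10 + 5 = 15


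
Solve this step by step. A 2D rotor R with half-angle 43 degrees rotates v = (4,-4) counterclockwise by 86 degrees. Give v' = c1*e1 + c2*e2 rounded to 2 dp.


Rotor R = cos(43deg) - sin(43deg)*e12
Rotation angle theta = 2 * 43 = 86 degrees
v' = R*v*~R rotates v by theta.
cos(86deg) = 0.0698, sin(86deg) = 0.9976
v'_1 = 4*cos(86deg) - (-4)*sin(86deg)
= 4*0.0698 - (-4)*0.9976
= 4.27
v'_2 = 4*sin(86deg) + (-4)*cos(86deg)
= 4*0.9976 + (-4)*0.0698
= 3.71
v' = 4.27*e1 + 3.71*e2


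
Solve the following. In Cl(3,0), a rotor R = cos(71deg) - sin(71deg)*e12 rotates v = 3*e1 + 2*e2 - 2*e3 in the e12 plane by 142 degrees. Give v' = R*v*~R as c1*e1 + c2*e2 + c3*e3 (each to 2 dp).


Rotor R = cos(71deg) - sin(71deg)*e12
Rotation angle theta = 2 * 71 = 142 degrees in the e12 plane (e1 -> e2).
The component perpendicular to the plane (e3) is invariant: v'_3 = v3 = -2.00
cos(142deg) = -0.7880, sin(142deg) = 0.6157
v'_1 = v1*cos(theta) - v2*sin(theta) = 3*(-0.7880) - 2*0.6157 = -3.60
v'_2 = v1*sin(theta) + v2*cos(theta) = 3*0.6157 + 2*(-0.7880) = 0.27
v' = -3.60*e1 + 0.27*e2 - 2.00*e3


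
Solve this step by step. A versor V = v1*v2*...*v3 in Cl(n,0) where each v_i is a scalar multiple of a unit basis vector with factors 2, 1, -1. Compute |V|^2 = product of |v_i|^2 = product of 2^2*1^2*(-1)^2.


Each vector v_i has |v_i|^2 = s_i^2
Squared scales: 2^2 = 4, 1^2 = 1, (-1)^2 = 1
|V|^2 = 4 * 1 * 1
= 4


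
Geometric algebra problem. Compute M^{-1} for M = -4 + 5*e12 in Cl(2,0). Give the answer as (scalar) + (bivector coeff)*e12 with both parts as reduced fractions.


M = -4 + 5*e12, where e12^2 = -1.
Since M commutes with its reverse ~M = a - b*e12, M * ~M = a^2 - b^2*e12^2 = a^2 + b^2.
So M^{-1} = ~M / (a^2 + b^2) = (a - b*e12)/(a^2 + b^2).
a^2 + b^2 = 16 + 25 = 41
Scalar part = -4/41 = -4/41
Bivector coeff = -5/41 = -5/41
M^{-1} = -4/41 - 5/41*e12


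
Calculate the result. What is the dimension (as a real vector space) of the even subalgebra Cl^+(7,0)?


Even subalgebra dimension = 2^(n-1)
n = 7 + 0 = 7
2^(7 - 1) = 2^6 = 64
Verification: sum of C(7,k) for even k = 1 + 21 + 35 + 7 = 64
Result = 64


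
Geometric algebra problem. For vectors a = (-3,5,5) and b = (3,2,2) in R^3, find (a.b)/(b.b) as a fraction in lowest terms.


Projection coefficient = (a . b) / (b . b)
a . b = (-3)*3 + 5*2 + 5*2
= -9 + 10 + 10 = 11
b . b = 3^2 + 2^2 + 2^2
= 9 + 4 + 4 = 17
Coefficient = 11/17
In lowest terms: 11/17


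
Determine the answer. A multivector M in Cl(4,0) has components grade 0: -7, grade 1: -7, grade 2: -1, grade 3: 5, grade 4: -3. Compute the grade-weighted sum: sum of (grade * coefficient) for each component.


Grade-weighted sum = sum of grade_k * coefficient_k
0*(-7) = 0
1*(-7) = -7
2*(-1) = -2
3*5 = 15
4*(-3) = -12
Total = 0 + (-7) + (-2) + 15 + (-12) = -6


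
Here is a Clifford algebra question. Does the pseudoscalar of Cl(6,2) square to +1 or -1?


The pseudoscalar I = e1...e_n (product of all n generators) of Cl(p,q) satisfies I^2 = (-1)^(q + n(n-1)/2).
p = 6, q = 2, n = p + q = 8
n(n-1)/2 = 8 * 7 / 2 = 28
Exponent = q + n(n-1)/2 = 2 + 28 = 30
I^2 = (-1)^30 = +1


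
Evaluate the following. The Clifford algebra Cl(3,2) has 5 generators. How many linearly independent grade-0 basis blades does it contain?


Number of grade-k basis blades in Cl(p,q) with n = p + q is C(n, k).
n = 3 + 2 = 5
C(5, 0) = 5! / (0! * 5!)
= 120 / (1 * 120)
= 1


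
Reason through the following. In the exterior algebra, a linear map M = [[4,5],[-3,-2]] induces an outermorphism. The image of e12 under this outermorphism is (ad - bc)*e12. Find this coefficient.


The outermorphism of a linear map f sends e1^e2 to f(e1)^f(e2).
f(e1) = 4*e1 - 3*e2
f(e2) = 5*e1 - 2*e2
f(e1) ^ f(e2) = (4*e1 - 3*e2) ^ (5*e1 - 2*e2)
= 4*(-2)*e12 + (-3)*5*e21
= (-8 - (-15))*e12
= 7*e12
Coefficient = 7


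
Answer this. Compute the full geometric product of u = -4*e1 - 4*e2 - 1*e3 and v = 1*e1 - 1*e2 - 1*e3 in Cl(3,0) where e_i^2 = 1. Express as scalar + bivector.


In Cl(3,0): e_i^2 = 1, e_ie_j = -e_je_i for i != j.
Scalar part = u . v = (-4)*1 + (-4)*(-1) + (-1)*(-1)
= -4 + 4 + 1 = 1
e12 coeff = (-4)*(-1) - (-4)*1 = 4 - (-4) = 8
e13 coeff = (-4)*(-1) - (-1)*1 = 4 - (-1) = 5
e23 coeff = (-4)*(-1) - (-1)*(-1) = 4 - 1 = 3
uv = 1 + 8*e12 + 5*e13 + 3*e23


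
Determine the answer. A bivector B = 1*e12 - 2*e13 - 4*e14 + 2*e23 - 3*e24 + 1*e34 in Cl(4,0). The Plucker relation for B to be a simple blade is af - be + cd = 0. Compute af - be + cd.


Plucker relation: af - be + cd
a*f = 1*1 = 1
b*e = (-2)*(-3) = 6
c*d = (-4)*2 = -8
af - be + cd = 1 - 6 + (-8)
= -13


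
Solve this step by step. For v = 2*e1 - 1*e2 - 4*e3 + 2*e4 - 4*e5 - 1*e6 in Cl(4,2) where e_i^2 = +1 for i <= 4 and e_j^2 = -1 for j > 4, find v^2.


v^2 = sum of c_i^2 * e_i^2
Positive signature terms (e_i^2 = +1): 2^2 + (-1)^2 + (-4)^2 + 2^2 = 25
Negative signature terms (e_j^2 = -1): (-4)^2 + (-1)^2 = 17
v^2 = 25 - 17 = 8


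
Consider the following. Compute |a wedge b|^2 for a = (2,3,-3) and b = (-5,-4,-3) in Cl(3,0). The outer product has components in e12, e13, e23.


a wedge b = (a1*b2 - a2*b1)*e12 + (a1*b3 - a3*b1)*e13 + (a2*b3 - a3*b2)*e23
e12 coeff: 2*(-4) - 3*(-5) = -8 - (-15) = 7
e13 coeff: 2*(-3) - (-3)*(-5) = -6 - 15 = -21
e23 coeff: 3*(-3) - (-3)*(-4) = -9 - 12 = -21
|a wedge b|^2 = 7^2 + (-21)^2 + (-21)^2
= 49 + 441 + 441
= 931


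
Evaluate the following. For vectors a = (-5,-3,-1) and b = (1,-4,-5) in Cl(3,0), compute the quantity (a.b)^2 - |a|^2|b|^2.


a . b = (-5)*1 + (-3)*(-4) + (-1)*(-5)
= -5 + 12 + 5 = 12
|a|^2 = (-5)^2 + (-3)^2 + (-1)^2 = 35
|b|^2 = 1^2 + (-4)^2 + (-5)^2 = 42
(a.b)^2 = 12^2 = 144
|a|^2 * |b|^2 = 35 * 42 = 1470
Result = 144 - 1470 = -1326


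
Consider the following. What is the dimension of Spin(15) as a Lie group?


Spin(n) double-covers SO(n); both have Lie algebra so(n) of dimension n(n-1)/2.
n = 15
n(n-1) = 15 * 14 = 210
dim Spin(15) = 210/2 = 105


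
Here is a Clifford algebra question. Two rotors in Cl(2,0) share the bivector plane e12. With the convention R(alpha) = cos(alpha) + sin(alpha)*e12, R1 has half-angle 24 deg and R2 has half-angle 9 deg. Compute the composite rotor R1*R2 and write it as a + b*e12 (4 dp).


Same-plane rotors commute and their half-angles add:
R1*R2 = cos(a1 + a2) + sin(a1 + a2)*e12.
a1 + a2 = 24 + 9 = 33 deg
cos(33 deg) = 0.8387
sin(33 deg) = 0.5446
R1*R2 = 0.8387 + 0.5446*e12


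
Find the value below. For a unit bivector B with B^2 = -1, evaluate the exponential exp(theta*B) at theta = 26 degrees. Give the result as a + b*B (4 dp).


For a unit bivector B with B^2 = -1, the exponential series gives
e^(theta*B) = cos(theta) + sin(theta)*B (the GA analogue of Euler's formula).
theta = 26 degrees = 0.453786 rad
cos(26 deg) = 0.8988
sin(26 deg) = 0.4384
exp(theta*B) = 0.8988 + 0.4384*B


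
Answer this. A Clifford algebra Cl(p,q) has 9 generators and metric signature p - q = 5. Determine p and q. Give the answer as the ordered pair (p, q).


We need p + q = 9 and p - q = 5.
Adding: 2p = 9 + 5 = 14, so p = 7.
Then q = 9 - 7 = 2.
(p, q) = (7, 2)


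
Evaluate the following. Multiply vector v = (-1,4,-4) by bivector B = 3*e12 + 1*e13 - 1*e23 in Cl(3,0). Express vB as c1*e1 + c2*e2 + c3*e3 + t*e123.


vB has grade-1 (vector) and grade-3 (trivector) parts: vB = (v _| B) + (v ^ B).
Vector part <vB>_1:
  e1: -v2*b12 - v3*b13 = -(4)*(3) - (-4)*(1) = -8
  e2: v1*b12 - v3*b23 = (-1)*(3) - (-4)*(-1) = -7
  e3: v1*b13 + v2*b23 = (-1)*(1) + (4)*(-1) = -5
Trivector part <vB>_3:
  e123: v1*b23 - v2*b13 + v3*b12 = (-1)*(-1) - (4)*(1) + (-4)*(3) = -15
vB = -8*e1 - 7*e2 - 5*e3 - 15*e123


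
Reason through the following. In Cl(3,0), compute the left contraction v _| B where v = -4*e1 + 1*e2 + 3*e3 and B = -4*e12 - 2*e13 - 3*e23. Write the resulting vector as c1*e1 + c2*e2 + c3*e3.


Left contraction v _| B = <vB>_1 (grade-1 part of the geometric product vB).
Using e1_|e12 = e2, e2_|e12 = -e1, e1_|e13 = e3, e3_|e13 = -e1, e2_|e23 = e3, e3_|e23 = -e2:
e1 coeff: -v2*b12 - v3*b13 = -(1)*(-4) - (3)*(-2) = 10
e2 coeff: v1*b12 - v3*b23 = (-4)*(-4) - (3)*(-3) = 25
e3 coeff: v1*b13 + v2*b23 = (-4)*(-2) + (1)*(-3) = 5
v _| B = 10*e1 + 25*e2 + 5*e3


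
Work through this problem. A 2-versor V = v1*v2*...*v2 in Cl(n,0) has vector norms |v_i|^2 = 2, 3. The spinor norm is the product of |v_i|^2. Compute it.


Spinor norm N(V) = |v1|^2 * |v2|^2 * ... * |v2|^2
= 2 * 3
Running product: 2, 6
N(V) = 6


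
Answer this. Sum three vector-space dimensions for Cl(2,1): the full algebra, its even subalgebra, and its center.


n = 2 + 1 = 3
Total dim = 2^3 = 8
Even subalgebra dim = 2^2 = 4
n is odd, so center dim = 2
Sum = 8 + 4 + 2 = 14


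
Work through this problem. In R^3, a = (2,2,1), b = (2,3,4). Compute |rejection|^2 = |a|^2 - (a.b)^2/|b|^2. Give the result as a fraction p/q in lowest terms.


|a|^2 = 2^2 + 2^2 + 1^2 = 9
|b|^2 = 2^2 + 3^2 + 4^2 = 29
a . b = 2*2 + 2*3 + 1*4 = 14
(a.b)^2 = 14^2 = 196
|rej|^2 = 9 - 196/29
= (261 - 196)/29
= 65/29
In lowest terms: 65/29


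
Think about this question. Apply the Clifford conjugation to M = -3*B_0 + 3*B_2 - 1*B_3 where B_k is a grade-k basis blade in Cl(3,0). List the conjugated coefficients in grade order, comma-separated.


Clifford conjugate sign for grade k: (-1)^(k(k+1)/2)
Grade 0: (-1)^(0*1/2) = (-1)^0 = 1, coeff -3 -> -3
Grade 2: (-1)^(2*3/2) = (-1)^3 = -1, coeff 3 -> -3
Grade 3: (-1)^(3*4/2) = (-1)^6 = 1, coeff -1 -> -1
Conjugated coefficients: -3, -3, -1


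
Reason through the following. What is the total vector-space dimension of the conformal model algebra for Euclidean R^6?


The conformal model of R^6 uses Cl(7,1): the 6 Euclidean generators plus two extra orthogonal generators e+ (e+^2 = +1) and e- (e-^2 = -1), from which the null vectors e0, einf are built.
Number of generators m = 6 + 2 = 8.
dim Cl(p,q) = 2^m = 2^8 = 256


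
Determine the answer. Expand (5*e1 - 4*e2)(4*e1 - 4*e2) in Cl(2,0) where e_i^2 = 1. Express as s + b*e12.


Expand: (5*e1 - 4*e2)(4*e1 - 4*e2)
= 5*4*e1e1 + 5*(-4)*e1e2 + (-4)*4*e2e1 + (-4)*(-4)*e2e2
Using e1^2 = e2^2 = 1, e2e1 = -e1e2:
Scalar part s = 5*4 + (-4)*(-4) = 20 + 16 = 36
Bivector part b = 5*(-4) - (-4)*4 = -20 - (-16) = -4
uv = 36 - 4*e12


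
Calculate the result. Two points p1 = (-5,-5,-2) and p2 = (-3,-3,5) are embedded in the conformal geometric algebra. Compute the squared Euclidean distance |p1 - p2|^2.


p1 - p2 = (-2, -2, -7)
|p1 - p2|^2 = (-2)^2 + (-2)^2 + (-7)^2
= 4 + 4 + 49
= 57


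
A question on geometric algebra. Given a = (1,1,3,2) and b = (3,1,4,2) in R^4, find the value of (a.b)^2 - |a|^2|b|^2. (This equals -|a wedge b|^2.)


a . b = 1*3 + 1*1 + 3*4 + 2*2
= 3 + 1 + 12 + 4 = 20
|a|^2 = 1^2 + 1^2 + 3^2 + 2^2 = 15
|b|^2 = 3^2 + 1^2 + 4^2 + 2^2 = 30
(a.b)^2 = 20^2 = 400
|a|^2 * |b|^2 = 15 * 30 = 450
Result = 400 - 450 = -50


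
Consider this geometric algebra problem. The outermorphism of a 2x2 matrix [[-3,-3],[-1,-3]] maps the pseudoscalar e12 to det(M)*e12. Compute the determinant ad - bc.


The outermorphism of a linear map f sends e1^e2 to f(e1)^f(e2).
f(e1) = -3*e1 - 1*e2
f(e2) = -3*e1 - 3*e2
f(e1) ^ f(e2) = (-3*e1 - 1*e2) ^ (-3*e1 - 3*e2)
= (-3)*(-3)*e12 + (-1)*(-3)*e21
= (9 - 3)*e12
= 6*e12
Coefficient = 6


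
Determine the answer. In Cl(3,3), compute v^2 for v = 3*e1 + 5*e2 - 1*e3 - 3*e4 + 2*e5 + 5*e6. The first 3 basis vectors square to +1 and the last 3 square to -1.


v^2 = sum of c_i^2 * e_i^2
Positive signature terms (e_i^2 = +1): 3^2 + 5^2 + (-1)^2 = 35
Negative signature terms (e_j^2 = -1): (-3)^2 + 2^2 + 5^2 = 38
v^2 = 35 - 38 = -3


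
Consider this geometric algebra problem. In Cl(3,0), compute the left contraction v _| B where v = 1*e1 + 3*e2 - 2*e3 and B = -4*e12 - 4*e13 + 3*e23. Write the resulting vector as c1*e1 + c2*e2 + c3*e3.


Left contraction v _| B = <vB>_1 (grade-1 part of the geometric product vB).
Using e1_|e12 = e2, e2_|e12 = -e1, e1_|e13 = e3, e3_|e13 = -e1, e2_|e23 = e3, e3_|e23 = -e2:
e1 coeff: -v2*b12 - v3*b13 = -(3)*(-4) - (-2)*(-4) = 4
e2 coeff: v1*b12 - v3*b23 = (1)*(-4) - (-2)*(3) = 2
e3 coeff: v1*b13 + v2*b23 = (1)*(-4) + (3)*(3) = 5
v _| B = 4*e1 + 2*e2 + 5*e3


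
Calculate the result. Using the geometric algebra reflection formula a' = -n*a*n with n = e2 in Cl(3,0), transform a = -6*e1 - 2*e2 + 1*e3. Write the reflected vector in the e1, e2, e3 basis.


Reflection formula: a' = -n*a*n, with n = e2 (unit vector, n^2 = 1).
For reflection through hyperplane perp to e2:
The component along e2 flips sign, others stay.
a = (-6, -2, 1)
a' = (-6, 2, 1)
a' = -6*e1 + 2*e2 + 1*e3


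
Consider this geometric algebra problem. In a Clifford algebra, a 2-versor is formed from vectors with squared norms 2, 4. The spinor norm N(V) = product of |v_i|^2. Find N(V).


Spinor norm N(V) = |v1|^2 * |v2|^2 * ... * |v2|^2
= 2 * 4
Running product: 2, 8
N(V) = 8


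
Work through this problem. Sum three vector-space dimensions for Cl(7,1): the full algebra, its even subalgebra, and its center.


n = 7 + 1 = 8
Total dim = 2^8 = 256
Even subalgebra dim = 2^7 = 128
n is even, so center dim = 1
Sum = 256 + 128 + 1 = 385


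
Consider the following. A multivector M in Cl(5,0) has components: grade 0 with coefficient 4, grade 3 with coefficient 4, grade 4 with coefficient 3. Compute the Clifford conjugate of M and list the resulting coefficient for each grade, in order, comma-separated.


Clifford conjugate sign for grade k: (-1)^(k(k+1)/2)
Grade 0: (-1)^(0*1/2) = (-1)^0 = 1, coeff 4 -> 4
Grade 3: (-1)^(3*4/2) = (-1)^6 = 1, coeff 4 -> 4
Grade 4: (-1)^(4*5/2) = (-1)^10 = 1, coeff 3 -> 3
Conjugated coefficients: 4, 4, 3


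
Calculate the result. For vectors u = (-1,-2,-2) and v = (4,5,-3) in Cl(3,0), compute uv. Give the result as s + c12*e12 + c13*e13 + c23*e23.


In Cl(3,0): e_i^2 = 1, e_ie_j = -e_je_i for i != j.
Scalar part = u . v = (-1)*4 + (-2)*5 + (-2)*(-3)
= -4 + (-10) + 6 = -8
e12 coeff = (-1)*5 - (-2)*4 = -5 - (-8) = 3
e13 coeff = (-1)*(-3) - (-2)*4 = 3 - (-8) = 11
e23 coeff = (-2)*(-3) - (-2)*5 = 6 - (-10) = 16
uv = -8 + 3*e12 + 11*e13 + 16*e23


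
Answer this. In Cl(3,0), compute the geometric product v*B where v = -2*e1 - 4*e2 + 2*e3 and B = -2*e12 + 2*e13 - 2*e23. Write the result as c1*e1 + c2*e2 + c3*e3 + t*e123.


vB has grade-1 (vector) and grade-3 (trivector) parts: vB = (v _| B) + (v ^ B).
Vector part <vB>_1:
  e1: -v2*b12 - v3*b13 = -(-4)*(-2) - (2)*(2) = -12
  e2: v1*b12 - v3*b23 = (-2)*(-2) - (2)*(-2) = 8
  e3: v1*b13 + v2*b23 = (-2)*(2) + (-4)*(-2) = 4
Trivector part <vB>_3:
  e123: v1*b23 - v2*b13 + v3*b12 = (-2)*(-2) - (-4)*(2) + (2)*(-2) = 8
vB = -12*e1 + 8*e2 + 4*e3 + 8*e123


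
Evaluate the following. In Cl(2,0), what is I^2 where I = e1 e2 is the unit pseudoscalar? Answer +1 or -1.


The pseudoscalar I = e1...e_n (product of all n generators) of Cl(p,q) satisfies I^2 = (-1)^(q + n(n-1)/2).
p = 2, q = 0, n = p + q = 2
n(n-1)/2 = 2 * 1 / 2 = 1
Exponent = q + n(n-1)/2 = 0 + 1 = 1
I^2 = (-1)^1 = -1


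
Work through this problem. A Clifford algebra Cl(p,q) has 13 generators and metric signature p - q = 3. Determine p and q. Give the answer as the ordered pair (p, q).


We need p + q = 13 and p - q = 3.
Adding: 2p = 13 + 3 = 16, so p = 8.
Then q = 13 - 8 = 5.
(p, q) = (8, 5)


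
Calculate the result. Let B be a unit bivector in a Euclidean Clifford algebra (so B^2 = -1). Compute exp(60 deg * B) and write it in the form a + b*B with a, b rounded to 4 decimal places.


For a unit bivector B with B^2 = -1, the exponential series gives
e^(theta*B) = cos(theta) + sin(theta)*B (the GA analogue of Euler's formula).
theta = 60 degrees = 1.047198 rad
cos(60 deg) = 0.5000
sin(60 deg) = 0.8660
exp(theta*B) = 0.5000 + 0.8660*B


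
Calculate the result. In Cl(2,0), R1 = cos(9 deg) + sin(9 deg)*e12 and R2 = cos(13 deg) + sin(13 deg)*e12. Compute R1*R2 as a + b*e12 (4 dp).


Same-plane rotors commute and their half-angles add:
R1*R2 = cos(a1 + a2) + sin(a1 + a2)*e12.
a1 + a2 = 9 + 13 = 22 deg
cos(22 deg) = 0.9272
sin(22 deg) = 0.3746
R1*R2 = 0.9272 + 0.3746*e12


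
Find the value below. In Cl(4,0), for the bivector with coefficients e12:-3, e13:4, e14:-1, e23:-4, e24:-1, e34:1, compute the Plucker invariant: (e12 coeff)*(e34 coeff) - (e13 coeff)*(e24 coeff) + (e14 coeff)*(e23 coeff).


Plucker relation: af - be + cd
a*f = (-3)*1 = -3
b*e = 4*(-1) = -4
c*d = (-1)*(-4) = 4
af - be + cd = -3 - (-4) + 4
= 5


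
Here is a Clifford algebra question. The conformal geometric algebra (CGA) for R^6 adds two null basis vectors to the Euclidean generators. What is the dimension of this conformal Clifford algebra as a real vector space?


The conformal model of R^6 uses Cl(7,1): the 6 Euclidean generators plus two extra orthogonal generators e+ (e+^2 = +1) and e- (e-^2 = -1), from which the null vectors e0, einf are built.
Number of generators m = 6 + 2 = 8.
dim Cl(p,q) = 2^m = 2^8 = 256


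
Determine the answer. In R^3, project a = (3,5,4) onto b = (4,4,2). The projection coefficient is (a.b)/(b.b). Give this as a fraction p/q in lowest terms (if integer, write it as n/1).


Projection coefficient = (a . b) / (b . b)
a . b = 3*4 + 5*4 + 4*2
= 12 + 20 + 8 = 40
b . b = 4^2 + 4^2 + 2^2
= 16 + 16 + 4 = 36
Coefficient = 40/36
In lowest terms: 10/9


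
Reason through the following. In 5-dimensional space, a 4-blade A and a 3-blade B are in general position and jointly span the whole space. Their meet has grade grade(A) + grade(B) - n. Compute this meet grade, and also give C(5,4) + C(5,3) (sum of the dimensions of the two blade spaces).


Meet grade = grade(A) + grade(B) - n
= 4 + 3 - 5 = 2
C(5,4) = 5
C(5,3) = 10
dim_A + dim_B = 5 + 10 = 15


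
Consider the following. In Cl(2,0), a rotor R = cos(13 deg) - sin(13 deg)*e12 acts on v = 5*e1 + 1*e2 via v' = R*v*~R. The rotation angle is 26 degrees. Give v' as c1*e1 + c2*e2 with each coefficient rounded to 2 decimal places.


Rotor R = cos(13deg) - sin(13deg)*e12
Rotation angle theta = 2 * 13 = 26 degrees
v' = R*v*~R rotates v by theta.
cos(26deg) = 0.8988, sin(26deg) = 0.4384
v'_1 = 5*cos(26deg) - 1*sin(26deg)
= 5*0.8988 - 1*0.4384
= 4.06
v'_2 = 5*sin(26deg) + 1*cos(26deg)
= 5*0.4384 + 1*0.8988
= 3.09
v' = 4.06*e1 + 3.09*e2


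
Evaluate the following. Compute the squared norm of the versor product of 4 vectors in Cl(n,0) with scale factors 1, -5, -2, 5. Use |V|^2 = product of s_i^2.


Each vector v_i has |v_i|^2 = s_i^2
Squared scales: 1^2 = 1, (-5)^2 = 25, (-2)^2 = 4, 5^2 = 25
|V|^2 = 1 * 25 * 4 * 25
= 2500


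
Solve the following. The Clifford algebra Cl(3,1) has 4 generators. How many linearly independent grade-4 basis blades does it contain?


Number of grade-k basis blades in Cl(p,q) with n = p + q is C(n, k).
n = 3 + 1 = 4
C(4, 4) = 4! / (4! * 0!)
= 24 / (24 * 1)
= 1


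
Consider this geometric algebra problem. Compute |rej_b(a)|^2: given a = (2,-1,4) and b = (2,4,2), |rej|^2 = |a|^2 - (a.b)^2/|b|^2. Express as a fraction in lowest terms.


|a|^2 = 2^2 + (-1)^2 + 4^2 = 21
|b|^2 = 2^2 + 4^2 + 2^2 = 24
a . b = 2*2 + (-1)*4 + 4*2 = 8
(a.b)^2 = 8^2 = 64
|rej|^2 = 21 - 64/24
= (504 - 64)/24
= 440/24
In lowest terms: 55/3


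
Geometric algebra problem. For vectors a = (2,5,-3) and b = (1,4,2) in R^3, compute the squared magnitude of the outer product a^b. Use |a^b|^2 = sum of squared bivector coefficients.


a wedge b = (a1*b2 - a2*b1)*e12 + (a1*b3 - a3*b1)*e13 + (a2*b3 - a3*b2)*e23
e12 coeff: 2*4 - 5*1 = 8 - 5 = 3
e13 coeff: 2*2 - (-3)*1 = 4 - (-3) = 7
e23 coeff: 5*2 - (-3)*4 = 10 - (-12) = 22
|a wedge b|^2 = 3^2 + 7^2 + 22^2
= 9 + 49 + 484
= 542


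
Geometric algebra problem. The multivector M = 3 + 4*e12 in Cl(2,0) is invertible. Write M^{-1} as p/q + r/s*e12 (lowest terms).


M = 3 + 4*e12, where e12^2 = -1.
Since M commutes with its reverse ~M = a - b*e12, M * ~M = a^2 - b^2*e12^2 = a^2 + b^2.
So M^{-1} = ~M / (a^2 + b^2) = (a - b*e12)/(a^2 + b^2).
a^2 + b^2 = 9 + 16 = 25
Scalar part = 3/25 = 3/25
Bivector coeff = -4/25 = -4/25
M^{-1} = 3/25 - 4/25*e12
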